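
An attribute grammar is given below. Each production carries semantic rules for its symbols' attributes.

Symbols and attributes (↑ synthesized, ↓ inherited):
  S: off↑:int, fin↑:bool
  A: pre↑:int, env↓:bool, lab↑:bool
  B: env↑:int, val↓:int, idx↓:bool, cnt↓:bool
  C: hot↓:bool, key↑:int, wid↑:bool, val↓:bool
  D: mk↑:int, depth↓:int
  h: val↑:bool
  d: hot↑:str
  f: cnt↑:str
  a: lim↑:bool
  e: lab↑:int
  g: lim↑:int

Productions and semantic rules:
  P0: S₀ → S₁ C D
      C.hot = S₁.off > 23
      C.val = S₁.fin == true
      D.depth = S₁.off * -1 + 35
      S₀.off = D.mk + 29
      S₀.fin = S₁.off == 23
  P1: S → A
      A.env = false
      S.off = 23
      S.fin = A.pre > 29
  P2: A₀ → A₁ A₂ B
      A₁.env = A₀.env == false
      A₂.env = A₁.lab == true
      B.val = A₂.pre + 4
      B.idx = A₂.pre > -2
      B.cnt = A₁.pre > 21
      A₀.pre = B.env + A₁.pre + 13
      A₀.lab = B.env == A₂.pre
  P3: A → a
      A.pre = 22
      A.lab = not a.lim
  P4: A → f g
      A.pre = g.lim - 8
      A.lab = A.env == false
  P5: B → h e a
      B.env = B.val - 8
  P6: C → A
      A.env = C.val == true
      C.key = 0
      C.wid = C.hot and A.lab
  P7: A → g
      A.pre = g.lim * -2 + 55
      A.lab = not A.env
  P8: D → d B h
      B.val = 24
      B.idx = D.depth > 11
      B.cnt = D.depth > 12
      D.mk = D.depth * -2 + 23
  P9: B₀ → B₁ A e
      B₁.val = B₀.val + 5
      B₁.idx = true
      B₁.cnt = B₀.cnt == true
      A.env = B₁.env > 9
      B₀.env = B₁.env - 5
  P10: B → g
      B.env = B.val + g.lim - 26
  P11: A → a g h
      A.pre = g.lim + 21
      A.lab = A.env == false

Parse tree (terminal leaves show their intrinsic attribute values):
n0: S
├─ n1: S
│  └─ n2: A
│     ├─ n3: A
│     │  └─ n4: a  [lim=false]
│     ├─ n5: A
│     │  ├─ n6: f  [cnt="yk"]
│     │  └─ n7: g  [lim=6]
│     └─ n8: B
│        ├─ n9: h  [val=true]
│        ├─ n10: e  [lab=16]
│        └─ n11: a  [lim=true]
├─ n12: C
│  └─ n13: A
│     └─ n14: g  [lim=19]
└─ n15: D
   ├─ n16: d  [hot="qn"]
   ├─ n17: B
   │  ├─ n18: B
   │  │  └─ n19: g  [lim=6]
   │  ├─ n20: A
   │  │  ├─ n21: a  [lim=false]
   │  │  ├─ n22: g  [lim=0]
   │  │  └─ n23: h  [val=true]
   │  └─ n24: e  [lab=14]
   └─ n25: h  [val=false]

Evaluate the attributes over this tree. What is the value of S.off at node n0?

28

1. n2.env = false  [false]
2. n3.env = true  [A₀.env == false]
3. n4.lim = false  [terminal]
4. n3.pre = 22  [22]
5. n3.lab = true  [not a.lim]
6. n5.env = true  [A₁.lab == true]
7. n6.cnt = "yk"  [terminal]
8. n7.lim = 6  [terminal]
9. n5.pre = -2  [g.lim - 8]
10. n5.lab = false  [A.env == false]
11. n8.val = 2  [A₂.pre + 4]
12. n8.idx = false  [A₂.pre > -2]
13. n8.cnt = true  [A₁.pre > 21]
14. n9.val = true  [terminal]
15. n10.lab = 16  [terminal]
16. n11.lim = true  [terminal]
17. n8.env = -6  [B.val - 8]
18. n2.pre = 29  [B.env + A₁.pre + 13]
19. n2.lab = false  [B.env == A₂.pre]
20. n1.off = 23  [23]
21. n1.fin = false  [A.pre > 29]
22. n12.hot = false  [S₁.off > 23]
23. n12.val = false  [S₁.fin == true]
24. n13.env = false  [C.val == true]
25. n14.lim = 19  [terminal]
26. n13.pre = 17  [g.lim * -2 + 55]
27. n13.lab = true  [not A.env]
28. n12.key = 0  [0]
29. n12.wid = false  [C.hot and A.lab]
30. n15.depth = 12  [S₁.off * -1 + 35]
31. n16.hot = "qn"  [terminal]
32. n17.val = 24  [24]
33. n17.idx = true  [D.depth > 11]
34. n17.cnt = false  [D.depth > 12]
35. n18.val = 29  [B₀.val + 5]
36. n18.idx = true  [true]
37. n18.cnt = false  [B₀.cnt == true]
38. n19.lim = 6  [terminal]
39. n18.env = 9  [B.val + g.lim - 26]
40. n20.env = false  [B₁.env > 9]
41. n21.lim = false  [terminal]
42. n22.lim = 0  [terminal]
43. n23.val = true  [terminal]
44. n20.pre = 21  [g.lim + 21]
45. n20.lab = true  [A.env == false]
46. n24.lab = 14  [terminal]
47. n17.env = 4  [B₁.env - 5]
48. n25.val = false  [terminal]
49. n15.mk = -1  [D.depth * -2 + 23]
50. n0.off = 28  [D.mk + 29]
51. n0.fin = true  [S₁.off == 23]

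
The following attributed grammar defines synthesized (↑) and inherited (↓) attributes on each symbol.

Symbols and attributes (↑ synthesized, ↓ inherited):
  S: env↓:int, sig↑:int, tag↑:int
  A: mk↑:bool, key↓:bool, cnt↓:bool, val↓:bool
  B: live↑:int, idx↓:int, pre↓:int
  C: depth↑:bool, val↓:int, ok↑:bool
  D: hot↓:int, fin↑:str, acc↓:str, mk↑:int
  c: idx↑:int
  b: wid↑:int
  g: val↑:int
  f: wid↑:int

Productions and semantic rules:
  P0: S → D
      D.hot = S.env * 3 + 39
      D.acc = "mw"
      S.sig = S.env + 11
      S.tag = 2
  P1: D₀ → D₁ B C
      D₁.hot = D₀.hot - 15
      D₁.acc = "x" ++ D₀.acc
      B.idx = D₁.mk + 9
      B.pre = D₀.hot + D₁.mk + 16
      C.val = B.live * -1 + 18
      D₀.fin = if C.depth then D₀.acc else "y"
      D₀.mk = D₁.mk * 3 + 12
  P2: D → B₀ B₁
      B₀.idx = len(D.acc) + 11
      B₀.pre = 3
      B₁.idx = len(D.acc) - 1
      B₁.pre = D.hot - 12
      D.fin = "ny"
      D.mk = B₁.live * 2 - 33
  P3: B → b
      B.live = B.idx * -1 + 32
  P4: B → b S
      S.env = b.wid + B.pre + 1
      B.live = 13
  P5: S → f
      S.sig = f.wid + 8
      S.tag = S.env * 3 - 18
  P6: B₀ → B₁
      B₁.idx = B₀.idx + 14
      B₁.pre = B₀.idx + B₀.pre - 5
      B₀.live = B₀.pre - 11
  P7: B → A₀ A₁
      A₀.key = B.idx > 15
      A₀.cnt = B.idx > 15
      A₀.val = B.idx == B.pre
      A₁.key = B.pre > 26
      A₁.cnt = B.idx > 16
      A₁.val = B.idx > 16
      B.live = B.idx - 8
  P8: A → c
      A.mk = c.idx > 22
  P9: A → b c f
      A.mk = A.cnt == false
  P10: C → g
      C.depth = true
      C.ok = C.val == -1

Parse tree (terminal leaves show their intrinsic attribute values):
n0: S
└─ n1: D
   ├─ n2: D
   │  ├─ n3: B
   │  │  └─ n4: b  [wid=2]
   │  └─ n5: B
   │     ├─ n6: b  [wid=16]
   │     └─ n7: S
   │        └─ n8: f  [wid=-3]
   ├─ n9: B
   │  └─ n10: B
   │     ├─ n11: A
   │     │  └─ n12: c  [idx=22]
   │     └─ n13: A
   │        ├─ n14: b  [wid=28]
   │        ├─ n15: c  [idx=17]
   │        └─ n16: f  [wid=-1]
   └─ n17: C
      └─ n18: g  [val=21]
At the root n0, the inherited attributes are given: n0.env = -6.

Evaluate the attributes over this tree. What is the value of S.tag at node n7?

15

1. n0.env = -6  [given at root]
2. n1.hot = 21  [S.env * 3 + 39]
3. n1.acc = "mw"  ["mw"]
4. n2.hot = 6  [D₀.hot - 15]
5. n2.acc = "xmw"  ["x" ++ D₀.acc]
6. n3.idx = 14  [len(D.acc) + 11]
7. n3.pre = 3  [3]
8. n4.wid = 2  [terminal]
9. n3.live = 18  [B.idx * -1 + 32]
10. n5.idx = 2  [len(D.acc) - 1]
11. n5.pre = -6  [D.hot - 12]
12. n6.wid = 16  [terminal]
13. n7.env = 11  [b.wid + B.pre + 1]
14. n8.wid = -3  [terminal]
15. n7.sig = 5  [f.wid + 8]
16. n7.tag = 15  [S.env * 3 - 18]
17. n5.live = 13  [13]
18. n2.fin = "ny"  ["ny"]
19. n2.mk = -7  [B₁.live * 2 - 33]
20. n9.idx = 2  [D₁.mk + 9]
21. n9.pre = 30  [D₀.hot + D₁.mk + 16]
22. n10.idx = 16  [B₀.idx + 14]
23. n10.pre = 27  [B₀.idx + B₀.pre - 5]
24. n11.key = true  [B.idx > 15]
25. n11.cnt = true  [B.idx > 15]
26. n11.val = false  [B.idx == B.pre]
27. n12.idx = 22  [terminal]
28. n11.mk = false  [c.idx > 22]
29. n13.key = true  [B.pre > 26]
30. n13.cnt = false  [B.idx > 16]
31. n13.val = false  [B.idx > 16]
32. n14.wid = 28  [terminal]
33. n15.idx = 17  [terminal]
34. n16.wid = -1  [terminal]
35. n13.mk = true  [A.cnt == false]
36. n10.live = 8  [B.idx - 8]
37. n9.live = 19  [B₀.pre - 11]
38. n17.val = -1  [B.live * -1 + 18]
39. n18.val = 21  [terminal]
40. n17.depth = true  [true]
41. n17.ok = true  [C.val == -1]
42. n1.fin = "mw"  [if C.depth then D₀.acc else "y"]
43. n1.mk = -9  [D₁.mk * 3 + 12]
44. n0.sig = 5  [S.env + 11]
45. n0.tag = 2  [2]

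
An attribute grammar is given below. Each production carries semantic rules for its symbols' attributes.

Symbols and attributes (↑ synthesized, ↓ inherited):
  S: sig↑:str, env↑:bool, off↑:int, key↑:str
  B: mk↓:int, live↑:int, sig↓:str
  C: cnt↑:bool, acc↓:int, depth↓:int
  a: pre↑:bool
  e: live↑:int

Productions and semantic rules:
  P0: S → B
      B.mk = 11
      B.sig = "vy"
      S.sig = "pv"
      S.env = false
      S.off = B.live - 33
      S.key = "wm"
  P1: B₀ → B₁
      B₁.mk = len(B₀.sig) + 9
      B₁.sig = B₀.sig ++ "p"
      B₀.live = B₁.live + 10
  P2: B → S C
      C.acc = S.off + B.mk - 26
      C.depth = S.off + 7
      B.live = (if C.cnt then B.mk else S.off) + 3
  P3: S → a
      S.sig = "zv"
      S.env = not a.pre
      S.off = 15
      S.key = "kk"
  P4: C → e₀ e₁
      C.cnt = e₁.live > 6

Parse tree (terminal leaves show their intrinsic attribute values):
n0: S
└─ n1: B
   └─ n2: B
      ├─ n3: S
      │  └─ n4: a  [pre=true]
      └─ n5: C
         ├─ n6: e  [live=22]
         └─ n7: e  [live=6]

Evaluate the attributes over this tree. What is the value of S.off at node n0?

1. n1.mk = 11  [11]
2. n1.sig = "vy"  ["vy"]
3. n2.mk = 11  [len(B₀.sig) + 9]
4. n2.sig = "vyp"  [B₀.sig ++ "p"]
5. n4.pre = true  [terminal]
6. n3.sig = "zv"  ["zv"]
7. n3.env = false  [not a.pre]
8. n3.off = 15  [15]
9. n3.key = "kk"  ["kk"]
10. n5.acc = 0  [S.off + B.mk - 26]
11. n5.depth = 22  [S.off + 7]
12. n6.live = 22  [terminal]
13. n7.live = 6  [terminal]
14. n5.cnt = false  [e₁.live > 6]
15. n2.live = 18  [(if C.cnt then B.mk else S.off) + 3]
16. n1.live = 28  [B₁.live + 10]
17. n0.sig = "pv"  ["pv"]
18. n0.env = false  [false]
19. n0.off = -5  [B.live - 33]
20. n0.key = "wm"  ["wm"]

-5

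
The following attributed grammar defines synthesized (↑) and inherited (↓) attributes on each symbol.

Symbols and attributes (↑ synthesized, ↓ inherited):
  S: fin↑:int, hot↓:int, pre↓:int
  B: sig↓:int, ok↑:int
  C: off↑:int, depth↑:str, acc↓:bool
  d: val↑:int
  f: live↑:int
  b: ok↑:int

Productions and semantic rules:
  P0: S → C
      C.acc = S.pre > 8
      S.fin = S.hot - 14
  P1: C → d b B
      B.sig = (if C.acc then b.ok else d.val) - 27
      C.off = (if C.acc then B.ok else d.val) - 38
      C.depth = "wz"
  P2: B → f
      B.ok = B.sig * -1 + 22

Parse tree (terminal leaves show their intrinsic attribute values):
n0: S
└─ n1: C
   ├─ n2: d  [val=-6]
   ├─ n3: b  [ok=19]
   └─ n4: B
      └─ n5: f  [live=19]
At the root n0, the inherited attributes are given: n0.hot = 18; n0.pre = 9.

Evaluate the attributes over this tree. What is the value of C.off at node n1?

1. n0.hot = 18  [given at root]
2. n0.pre = 9  [given at root]
3. n1.acc = true  [S.pre > 8]
4. n2.val = -6  [terminal]
5. n3.ok = 19  [terminal]
6. n4.sig = -8  [(if C.acc then b.ok else d.val) - 27]
7. n5.live = 19  [terminal]
8. n4.ok = 30  [B.sig * -1 + 22]
9. n1.off = -8  [(if C.acc then B.ok else d.val) - 38]
10. n1.depth = "wz"  ["wz"]
11. n0.fin = 4  [S.hot - 14]

-8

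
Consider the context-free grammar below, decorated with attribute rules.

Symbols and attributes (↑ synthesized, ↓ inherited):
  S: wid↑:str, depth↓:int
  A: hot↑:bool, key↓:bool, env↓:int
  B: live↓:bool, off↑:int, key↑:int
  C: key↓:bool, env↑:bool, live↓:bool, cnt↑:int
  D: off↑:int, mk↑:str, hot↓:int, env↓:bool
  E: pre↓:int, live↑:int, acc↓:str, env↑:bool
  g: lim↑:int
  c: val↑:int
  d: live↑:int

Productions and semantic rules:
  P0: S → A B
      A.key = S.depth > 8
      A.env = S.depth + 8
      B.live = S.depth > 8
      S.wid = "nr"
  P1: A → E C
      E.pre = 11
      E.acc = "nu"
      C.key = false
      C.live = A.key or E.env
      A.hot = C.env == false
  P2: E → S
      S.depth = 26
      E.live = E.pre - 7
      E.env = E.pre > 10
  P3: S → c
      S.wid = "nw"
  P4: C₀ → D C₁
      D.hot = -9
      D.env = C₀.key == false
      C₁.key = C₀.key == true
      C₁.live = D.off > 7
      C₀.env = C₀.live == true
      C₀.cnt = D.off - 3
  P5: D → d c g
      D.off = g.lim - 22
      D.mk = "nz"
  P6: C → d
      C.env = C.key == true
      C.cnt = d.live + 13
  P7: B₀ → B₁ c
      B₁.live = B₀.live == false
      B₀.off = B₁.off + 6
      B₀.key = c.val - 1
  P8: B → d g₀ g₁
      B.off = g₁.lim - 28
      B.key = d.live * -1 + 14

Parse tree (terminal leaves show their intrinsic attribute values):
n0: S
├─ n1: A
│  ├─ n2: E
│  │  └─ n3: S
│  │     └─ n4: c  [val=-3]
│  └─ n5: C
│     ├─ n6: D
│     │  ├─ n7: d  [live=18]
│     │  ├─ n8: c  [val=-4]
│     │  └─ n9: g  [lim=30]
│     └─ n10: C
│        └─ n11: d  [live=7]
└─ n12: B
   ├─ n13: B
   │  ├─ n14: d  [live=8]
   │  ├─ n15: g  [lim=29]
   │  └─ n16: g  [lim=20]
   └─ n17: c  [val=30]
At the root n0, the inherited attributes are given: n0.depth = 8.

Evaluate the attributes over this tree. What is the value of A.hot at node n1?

1. n0.depth = 8  [given at root]
2. n1.key = false  [S.depth > 8]
3. n1.env = 16  [S.depth + 8]
4. n2.pre = 11  [11]
5. n2.acc = "nu"  ["nu"]
6. n3.depth = 26  [26]
7. n4.val = -3  [terminal]
8. n3.wid = "nw"  ["nw"]
9. n2.live = 4  [E.pre - 7]
10. n2.env = true  [E.pre > 10]
11. n5.key = false  [false]
12. n5.live = true  [A.key or E.env]
13. n6.hot = -9  [-9]
14. n6.env = true  [C₀.key == false]
15. n7.live = 18  [terminal]
16. n8.val = -4  [terminal]
17. n9.lim = 30  [terminal]
18. n6.off = 8  [g.lim - 22]
19. n6.mk = "nz"  ["nz"]
20. n10.key = false  [C₀.key == true]
21. n10.live = true  [D.off > 7]
22. n11.live = 7  [terminal]
23. n10.env = false  [C.key == true]
24. n10.cnt = 20  [d.live + 13]
25. n5.env = true  [C₀.live == true]
26. n5.cnt = 5  [D.off - 3]
27. n1.hot = false  [C.env == false]
28. n12.live = false  [S.depth > 8]
29. n13.live = true  [B₀.live == false]
30. n14.live = 8  [terminal]
31. n15.lim = 29  [terminal]
32. n16.lim = 20  [terminal]
33. n13.off = -8  [g₁.lim - 28]
34. n13.key = 6  [d.live * -1 + 14]
35. n17.val = 30  [terminal]
36. n12.off = -2  [B₁.off + 6]
37. n12.key = 29  [c.val - 1]
38. n0.wid = "nr"  ["nr"]

false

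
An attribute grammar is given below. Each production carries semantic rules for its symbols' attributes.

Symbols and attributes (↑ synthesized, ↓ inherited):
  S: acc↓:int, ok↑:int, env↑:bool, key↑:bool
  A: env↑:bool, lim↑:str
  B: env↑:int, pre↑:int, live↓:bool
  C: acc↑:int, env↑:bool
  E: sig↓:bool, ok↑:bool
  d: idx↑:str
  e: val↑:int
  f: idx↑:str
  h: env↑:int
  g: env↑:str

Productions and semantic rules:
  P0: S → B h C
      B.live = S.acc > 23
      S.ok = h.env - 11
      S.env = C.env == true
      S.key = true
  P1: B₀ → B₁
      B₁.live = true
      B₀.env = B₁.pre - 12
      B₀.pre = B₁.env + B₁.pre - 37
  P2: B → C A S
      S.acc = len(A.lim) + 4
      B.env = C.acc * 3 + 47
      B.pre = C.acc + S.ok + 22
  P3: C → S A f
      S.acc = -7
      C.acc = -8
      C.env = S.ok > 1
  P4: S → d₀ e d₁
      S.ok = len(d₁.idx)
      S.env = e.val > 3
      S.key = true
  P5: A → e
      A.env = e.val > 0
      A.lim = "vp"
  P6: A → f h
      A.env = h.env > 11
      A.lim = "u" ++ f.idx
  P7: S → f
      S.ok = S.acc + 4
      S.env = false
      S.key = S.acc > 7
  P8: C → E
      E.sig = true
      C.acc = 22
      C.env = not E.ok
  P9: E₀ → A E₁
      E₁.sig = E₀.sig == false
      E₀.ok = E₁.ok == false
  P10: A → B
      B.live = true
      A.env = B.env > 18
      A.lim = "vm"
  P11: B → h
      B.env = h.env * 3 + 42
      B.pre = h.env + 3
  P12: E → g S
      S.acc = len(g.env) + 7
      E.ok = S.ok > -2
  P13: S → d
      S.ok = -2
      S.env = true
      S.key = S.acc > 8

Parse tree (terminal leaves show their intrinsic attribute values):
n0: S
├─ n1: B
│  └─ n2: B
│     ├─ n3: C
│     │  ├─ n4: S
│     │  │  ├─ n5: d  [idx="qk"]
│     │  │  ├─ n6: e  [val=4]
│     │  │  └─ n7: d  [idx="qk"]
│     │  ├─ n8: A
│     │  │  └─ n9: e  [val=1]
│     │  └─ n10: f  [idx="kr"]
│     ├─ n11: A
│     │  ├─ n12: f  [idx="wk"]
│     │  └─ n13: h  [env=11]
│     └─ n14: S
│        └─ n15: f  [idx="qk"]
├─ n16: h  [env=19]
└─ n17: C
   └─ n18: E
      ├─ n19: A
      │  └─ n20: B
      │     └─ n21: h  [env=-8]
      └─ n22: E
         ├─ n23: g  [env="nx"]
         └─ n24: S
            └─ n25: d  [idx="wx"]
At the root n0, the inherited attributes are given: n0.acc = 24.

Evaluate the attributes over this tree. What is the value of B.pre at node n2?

25

1. n0.acc = 24  [given at root]
2. n1.live = true  [S.acc > 23]
3. n2.live = true  [true]
4. n4.acc = -7  [-7]
5. n5.idx = "qk"  [terminal]
6. n6.val = 4  [terminal]
7. n7.idx = "qk"  [terminal]
8. n4.ok = 2  [len(d₁.idx)]
9. n4.env = true  [e.val > 3]
10. n4.key = true  [true]
11. n9.val = 1  [terminal]
12. n8.env = true  [e.val > 0]
13. n8.lim = "vp"  ["vp"]
14. n10.idx = "kr"  [terminal]
15. n3.acc = -8  [-8]
16. n3.env = true  [S.ok > 1]
17. n12.idx = "wk"  [terminal]
18. n13.env = 11  [terminal]
19. n11.env = false  [h.env > 11]
20. n11.lim = "uwk"  ["u" ++ f.idx]
21. n14.acc = 7  [len(A.lim) + 4]
22. n15.idx = "qk"  [terminal]
23. n14.ok = 11  [S.acc + 4]
24. n14.env = false  [false]
25. n14.key = false  [S.acc > 7]
26. n2.env = 23  [C.acc * 3 + 47]
27. n2.pre = 25  [C.acc + S.ok + 22]
28. n1.env = 13  [B₁.pre - 12]
29. n1.pre = 11  [B₁.env + B₁.pre - 37]
30. n16.env = 19  [terminal]
31. n18.sig = true  [true]
32. n20.live = true  [true]
33. n21.env = -8  [terminal]
34. n20.env = 18  [h.env * 3 + 42]
35. n20.pre = -5  [h.env + 3]
36. n19.env = false  [B.env > 18]
37. n19.lim = "vm"  ["vm"]
38. n22.sig = false  [E₀.sig == false]
39. n23.env = "nx"  [terminal]
40. n24.acc = 9  [len(g.env) + 7]
41. n25.idx = "wx"  [terminal]
42. n24.ok = -2  [-2]
43. n24.env = true  [true]
44. n24.key = true  [S.acc > 8]
45. n22.ok = false  [S.ok > -2]
46. n18.ok = true  [E₁.ok == false]
47. n17.acc = 22  [22]
48. n17.env = false  [not E.ok]
49. n0.ok = 8  [h.env - 11]
50. n0.env = false  [C.env == true]
51. n0.key = true  [true]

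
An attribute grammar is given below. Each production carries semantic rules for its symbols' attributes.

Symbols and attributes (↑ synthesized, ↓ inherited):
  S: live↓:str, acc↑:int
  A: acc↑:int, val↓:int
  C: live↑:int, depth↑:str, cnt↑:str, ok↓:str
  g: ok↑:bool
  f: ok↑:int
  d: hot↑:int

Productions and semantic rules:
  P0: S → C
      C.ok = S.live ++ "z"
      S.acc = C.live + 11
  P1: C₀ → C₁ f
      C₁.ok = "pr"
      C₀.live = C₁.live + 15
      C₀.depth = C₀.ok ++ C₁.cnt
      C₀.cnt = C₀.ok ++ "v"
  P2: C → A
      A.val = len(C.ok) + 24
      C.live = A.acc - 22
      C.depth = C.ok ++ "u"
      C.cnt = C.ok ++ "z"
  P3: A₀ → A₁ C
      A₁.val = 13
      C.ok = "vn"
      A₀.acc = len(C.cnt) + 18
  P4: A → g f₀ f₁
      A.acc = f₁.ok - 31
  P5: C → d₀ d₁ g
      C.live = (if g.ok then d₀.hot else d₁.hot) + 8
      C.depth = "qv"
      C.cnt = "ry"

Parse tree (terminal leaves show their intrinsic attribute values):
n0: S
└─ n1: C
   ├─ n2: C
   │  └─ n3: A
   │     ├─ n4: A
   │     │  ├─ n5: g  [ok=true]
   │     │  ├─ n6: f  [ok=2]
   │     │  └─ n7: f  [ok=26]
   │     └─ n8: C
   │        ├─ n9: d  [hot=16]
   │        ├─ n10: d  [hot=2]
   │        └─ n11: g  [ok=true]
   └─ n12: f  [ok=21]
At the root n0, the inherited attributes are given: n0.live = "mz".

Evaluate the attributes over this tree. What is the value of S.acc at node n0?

1. n0.live = "mz"  [given at root]
2. n1.ok = "mzz"  [S.live ++ "z"]
3. n2.ok = "pr"  ["pr"]
4. n3.val = 26  [len(C.ok) + 24]
5. n4.val = 13  [13]
6. n5.ok = true  [terminal]
7. n6.ok = 2  [terminal]
8. n7.ok = 26  [terminal]
9. n4.acc = -5  [f₁.ok - 31]
10. n8.ok = "vn"  ["vn"]
11. n9.hot = 16  [terminal]
12. n10.hot = 2  [terminal]
13. n11.ok = true  [terminal]
14. n8.live = 24  [(if g.ok then d₀.hot else d₁.hot) + 8]
15. n8.depth = "qv"  ["qv"]
16. n8.cnt = "ry"  ["ry"]
17. n3.acc = 20  [len(C.cnt) + 18]
18. n2.live = -2  [A.acc - 22]
19. n2.depth = "pru"  [C.ok ++ "u"]
20. n2.cnt = "prz"  [C.ok ++ "z"]
21. n12.ok = 21  [terminal]
22. n1.live = 13  [C₁.live + 15]
23. n1.depth = "mzzprz"  [C₀.ok ++ C₁.cnt]
24. n1.cnt = "mzzv"  [C₀.ok ++ "v"]
25. n0.acc = 24  [C.live + 11]

24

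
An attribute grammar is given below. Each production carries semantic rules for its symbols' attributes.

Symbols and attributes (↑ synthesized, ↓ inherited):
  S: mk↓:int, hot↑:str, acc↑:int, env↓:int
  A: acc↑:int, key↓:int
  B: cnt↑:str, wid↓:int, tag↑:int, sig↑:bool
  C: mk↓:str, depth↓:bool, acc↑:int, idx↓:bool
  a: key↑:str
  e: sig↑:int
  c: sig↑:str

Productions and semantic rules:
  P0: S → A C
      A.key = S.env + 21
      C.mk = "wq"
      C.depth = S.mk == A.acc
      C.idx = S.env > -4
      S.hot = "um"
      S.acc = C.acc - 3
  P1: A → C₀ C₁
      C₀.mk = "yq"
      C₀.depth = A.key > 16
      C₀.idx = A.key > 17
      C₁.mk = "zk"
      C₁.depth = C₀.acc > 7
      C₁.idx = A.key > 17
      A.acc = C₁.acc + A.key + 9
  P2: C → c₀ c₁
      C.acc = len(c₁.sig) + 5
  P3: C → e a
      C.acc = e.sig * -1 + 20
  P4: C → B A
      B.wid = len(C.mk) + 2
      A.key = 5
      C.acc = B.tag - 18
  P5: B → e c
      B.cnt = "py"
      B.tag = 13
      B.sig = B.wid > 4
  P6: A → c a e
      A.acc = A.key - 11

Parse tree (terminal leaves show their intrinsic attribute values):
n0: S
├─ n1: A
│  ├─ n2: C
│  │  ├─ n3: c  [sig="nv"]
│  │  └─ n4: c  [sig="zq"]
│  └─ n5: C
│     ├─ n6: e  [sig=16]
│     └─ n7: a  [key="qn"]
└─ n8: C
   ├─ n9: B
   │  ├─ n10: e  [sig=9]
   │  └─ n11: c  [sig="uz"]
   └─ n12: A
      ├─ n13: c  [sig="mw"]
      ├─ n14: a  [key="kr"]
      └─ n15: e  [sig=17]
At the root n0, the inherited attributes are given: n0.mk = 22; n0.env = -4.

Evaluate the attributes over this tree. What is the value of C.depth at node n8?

false

1. n0.mk = 22  [given at root]
2. n0.env = -4  [given at root]
3. n1.key = 17  [S.env + 21]
4. n2.mk = "yq"  ["yq"]
5. n2.depth = true  [A.key > 16]
6. n2.idx = false  [A.key > 17]
7. n3.sig = "nv"  [terminal]
8. n4.sig = "zq"  [terminal]
9. n2.acc = 7  [len(c₁.sig) + 5]
10. n5.mk = "zk"  ["zk"]
11. n5.depth = false  [C₀.acc > 7]
12. n5.idx = false  [A.key > 17]
13. n6.sig = 16  [terminal]
14. n7.key = "qn"  [terminal]
15. n5.acc = 4  [e.sig * -1 + 20]
16. n1.acc = 30  [C₁.acc + A.key + 9]
17. n8.mk = "wq"  ["wq"]
18. n8.depth = false  [S.mk == A.acc]
19. n8.idx = false  [S.env > -4]
20. n9.wid = 4  [len(C.mk) + 2]
21. n10.sig = 9  [terminal]
22. n11.sig = "uz"  [terminal]
23. n9.cnt = "py"  ["py"]
24. n9.tag = 13  [13]
25. n9.sig = false  [B.wid > 4]
26. n12.key = 5  [5]
27. n13.sig = "mw"  [terminal]
28. n14.key = "kr"  [terminal]
29. n15.sig = 17  [terminal]
30. n12.acc = -6  [A.key - 11]
31. n8.acc = -5  [B.tag - 18]
32. n0.hot = "um"  ["um"]
33. n0.acc = -8  [C.acc - 3]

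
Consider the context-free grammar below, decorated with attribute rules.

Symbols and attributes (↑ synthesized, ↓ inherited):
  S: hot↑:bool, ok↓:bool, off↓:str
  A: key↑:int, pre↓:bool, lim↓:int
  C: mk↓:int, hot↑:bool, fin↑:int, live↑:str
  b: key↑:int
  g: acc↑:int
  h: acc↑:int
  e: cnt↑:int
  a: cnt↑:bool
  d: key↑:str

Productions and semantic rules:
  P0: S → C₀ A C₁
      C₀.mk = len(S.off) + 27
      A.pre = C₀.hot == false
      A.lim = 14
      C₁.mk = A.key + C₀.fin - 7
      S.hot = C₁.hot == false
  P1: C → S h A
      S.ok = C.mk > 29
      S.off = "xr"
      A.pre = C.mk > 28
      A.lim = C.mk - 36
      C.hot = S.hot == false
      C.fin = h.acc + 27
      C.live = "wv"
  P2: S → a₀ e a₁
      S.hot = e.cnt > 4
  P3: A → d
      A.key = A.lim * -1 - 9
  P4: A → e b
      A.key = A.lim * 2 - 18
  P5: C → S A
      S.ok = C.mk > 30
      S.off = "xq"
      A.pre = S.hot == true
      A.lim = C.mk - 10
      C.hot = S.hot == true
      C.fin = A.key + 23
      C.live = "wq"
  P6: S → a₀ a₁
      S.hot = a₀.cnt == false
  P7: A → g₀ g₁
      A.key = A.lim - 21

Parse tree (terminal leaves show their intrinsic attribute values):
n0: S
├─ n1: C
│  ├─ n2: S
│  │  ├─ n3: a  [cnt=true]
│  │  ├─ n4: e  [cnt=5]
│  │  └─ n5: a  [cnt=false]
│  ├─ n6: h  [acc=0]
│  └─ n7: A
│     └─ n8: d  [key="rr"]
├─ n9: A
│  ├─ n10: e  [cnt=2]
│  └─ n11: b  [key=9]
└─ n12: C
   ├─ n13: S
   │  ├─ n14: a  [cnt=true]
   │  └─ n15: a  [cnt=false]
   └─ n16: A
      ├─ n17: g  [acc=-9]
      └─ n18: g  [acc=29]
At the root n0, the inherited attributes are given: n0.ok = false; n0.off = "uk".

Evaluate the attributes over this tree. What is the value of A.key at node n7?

-2

1. n0.ok = false  [given at root]
2. n0.off = "uk"  [given at root]
3. n1.mk = 29  [len(S.off) + 27]
4. n2.ok = false  [C.mk > 29]
5. n2.off = "xr"  ["xr"]
6. n3.cnt = true  [terminal]
7. n4.cnt = 5  [terminal]
8. n5.cnt = false  [terminal]
9. n2.hot = true  [e.cnt > 4]
10. n6.acc = 0  [terminal]
11. n7.pre = true  [C.mk > 28]
12. n7.lim = -7  [C.mk - 36]
13. n8.key = "rr"  [terminal]
14. n7.key = -2  [A.lim * -1 - 9]
15. n1.hot = false  [S.hot == false]
16. n1.fin = 27  [h.acc + 27]
17. n1.live = "wv"  ["wv"]
18. n9.pre = true  [C₀.hot == false]
19. n9.lim = 14  [14]
20. n10.cnt = 2  [terminal]
21. n11.key = 9  [terminal]
22. n9.key = 10  [A.lim * 2 - 18]
23. n12.mk = 30  [A.key + C₀.fin - 7]
24. n13.ok = false  [C.mk > 30]
25. n13.off = "xq"  ["xq"]
26. n14.cnt = true  [terminal]
27. n15.cnt = false  [terminal]
28. n13.hot = false  [a₀.cnt == false]
29. n16.pre = false  [S.hot == true]
30. n16.lim = 20  [C.mk - 10]
31. n17.acc = -9  [terminal]
32. n18.acc = 29  [terminal]
33. n16.key = -1  [A.lim - 21]
34. n12.hot = false  [S.hot == true]
35. n12.fin = 22  [A.key + 23]
36. n12.live = "wq"  ["wq"]
37. n0.hot = true  [C₁.hot == false]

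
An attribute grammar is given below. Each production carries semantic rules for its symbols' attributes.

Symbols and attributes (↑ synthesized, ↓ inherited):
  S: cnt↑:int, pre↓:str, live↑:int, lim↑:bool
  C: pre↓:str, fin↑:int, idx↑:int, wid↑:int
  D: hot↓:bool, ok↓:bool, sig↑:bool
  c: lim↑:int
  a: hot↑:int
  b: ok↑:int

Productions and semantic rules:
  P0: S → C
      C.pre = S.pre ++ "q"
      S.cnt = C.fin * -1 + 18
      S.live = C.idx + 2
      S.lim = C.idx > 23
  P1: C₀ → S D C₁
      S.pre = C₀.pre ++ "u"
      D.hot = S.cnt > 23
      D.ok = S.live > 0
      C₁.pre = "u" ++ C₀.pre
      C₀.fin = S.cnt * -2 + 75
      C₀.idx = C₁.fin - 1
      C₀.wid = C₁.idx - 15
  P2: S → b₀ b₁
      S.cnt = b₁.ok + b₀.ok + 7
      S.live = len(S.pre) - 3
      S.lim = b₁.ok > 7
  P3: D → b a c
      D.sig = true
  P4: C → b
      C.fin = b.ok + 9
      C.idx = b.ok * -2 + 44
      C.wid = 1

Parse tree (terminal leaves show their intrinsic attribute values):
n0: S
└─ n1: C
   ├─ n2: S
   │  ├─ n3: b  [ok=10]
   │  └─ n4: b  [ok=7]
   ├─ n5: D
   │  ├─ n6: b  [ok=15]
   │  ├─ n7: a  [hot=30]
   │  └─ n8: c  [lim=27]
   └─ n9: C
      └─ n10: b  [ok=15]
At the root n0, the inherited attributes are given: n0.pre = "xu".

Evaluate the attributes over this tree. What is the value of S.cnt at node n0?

1. n0.pre = "xu"  [given at root]
2. n1.pre = "xuq"  [S.pre ++ "q"]
3. n2.pre = "xuqu"  [C₀.pre ++ "u"]
4. n3.ok = 10  [terminal]
5. n4.ok = 7  [terminal]
6. n2.cnt = 24  [b₁.ok + b₀.ok + 7]
7. n2.live = 1  [len(S.pre) - 3]
8. n2.lim = false  [b₁.ok > 7]
9. n5.hot = true  [S.cnt > 23]
10. n5.ok = true  [S.live > 0]
11. n6.ok = 15  [terminal]
12. n7.hot = 30  [terminal]
13. n8.lim = 27  [terminal]
14. n5.sig = true  [true]
15. n9.pre = "uxuq"  ["u" ++ C₀.pre]
16. n10.ok = 15  [terminal]
17. n9.fin = 24  [b.ok + 9]
18. n9.idx = 14  [b.ok * -2 + 44]
19. n9.wid = 1  [1]
20. n1.fin = 27  [S.cnt * -2 + 75]
21. n1.idx = 23  [C₁.fin - 1]
22. n1.wid = -1  [C₁.idx - 15]
23. n0.cnt = -9  [C.fin * -1 + 18]
24. n0.live = 25  [C.idx + 2]
25. n0.lim = false  [C.idx > 23]

-9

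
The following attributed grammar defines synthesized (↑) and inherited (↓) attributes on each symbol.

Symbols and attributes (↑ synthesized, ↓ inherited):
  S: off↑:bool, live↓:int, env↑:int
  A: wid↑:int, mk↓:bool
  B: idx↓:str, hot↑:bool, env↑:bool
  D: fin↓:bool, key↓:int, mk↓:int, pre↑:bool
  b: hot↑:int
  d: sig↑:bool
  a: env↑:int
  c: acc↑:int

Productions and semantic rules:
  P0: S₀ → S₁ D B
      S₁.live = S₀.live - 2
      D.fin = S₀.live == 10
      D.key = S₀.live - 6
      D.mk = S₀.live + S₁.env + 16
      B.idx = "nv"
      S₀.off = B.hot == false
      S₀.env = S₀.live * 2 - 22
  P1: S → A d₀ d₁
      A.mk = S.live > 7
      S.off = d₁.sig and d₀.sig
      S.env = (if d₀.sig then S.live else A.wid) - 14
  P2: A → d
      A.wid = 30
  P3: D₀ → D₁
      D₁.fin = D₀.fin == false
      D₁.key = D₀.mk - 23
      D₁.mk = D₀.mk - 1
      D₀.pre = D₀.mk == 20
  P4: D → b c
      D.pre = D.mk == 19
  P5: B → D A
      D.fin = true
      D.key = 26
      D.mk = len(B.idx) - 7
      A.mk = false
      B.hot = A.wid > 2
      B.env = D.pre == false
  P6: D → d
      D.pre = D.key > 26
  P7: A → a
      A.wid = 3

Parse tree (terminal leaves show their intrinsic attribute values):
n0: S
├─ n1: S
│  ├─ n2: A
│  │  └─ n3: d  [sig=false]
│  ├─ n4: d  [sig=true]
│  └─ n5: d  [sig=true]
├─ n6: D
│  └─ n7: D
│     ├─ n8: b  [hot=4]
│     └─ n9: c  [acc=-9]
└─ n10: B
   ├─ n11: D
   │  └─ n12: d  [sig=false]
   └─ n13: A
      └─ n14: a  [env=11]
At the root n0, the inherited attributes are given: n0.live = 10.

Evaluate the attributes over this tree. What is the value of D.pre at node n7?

1. n0.live = 10  [given at root]
2. n1.live = 8  [S₀.live - 2]
3. n2.mk = true  [S.live > 7]
4. n3.sig = false  [terminal]
5. n2.wid = 30  [30]
6. n4.sig = true  [terminal]
7. n5.sig = true  [terminal]
8. n1.off = true  [d₁.sig and d₀.sig]
9. n1.env = -6  [(if d₀.sig then S.live else A.wid) - 14]
10. n6.fin = true  [S₀.live == 10]
11. n6.key = 4  [S₀.live - 6]
12. n6.mk = 20  [S₀.live + S₁.env + 16]
13. n7.fin = false  [D₀.fin == false]
14. n7.key = -3  [D₀.mk - 23]
15. n7.mk = 19  [D₀.mk - 1]
16. n8.hot = 4  [terminal]
17. n9.acc = -9  [terminal]
18. n7.pre = true  [D.mk == 19]
19. n6.pre = true  [D₀.mk == 20]
20. n10.idx = "nv"  ["nv"]
21. n11.fin = true  [true]
22. n11.key = 26  [26]
23. n11.mk = -5  [len(B.idx) - 7]
24. n12.sig = false  [terminal]
25. n11.pre = false  [D.key > 26]
26. n13.mk = false  [false]
27. n14.env = 11  [terminal]
28. n13.wid = 3  [3]
29. n10.hot = true  [A.wid > 2]
30. n10.env = true  [D.pre == false]
31. n0.off = false  [B.hot == false]
32. n0.env = -2  [S₀.live * 2 - 22]

true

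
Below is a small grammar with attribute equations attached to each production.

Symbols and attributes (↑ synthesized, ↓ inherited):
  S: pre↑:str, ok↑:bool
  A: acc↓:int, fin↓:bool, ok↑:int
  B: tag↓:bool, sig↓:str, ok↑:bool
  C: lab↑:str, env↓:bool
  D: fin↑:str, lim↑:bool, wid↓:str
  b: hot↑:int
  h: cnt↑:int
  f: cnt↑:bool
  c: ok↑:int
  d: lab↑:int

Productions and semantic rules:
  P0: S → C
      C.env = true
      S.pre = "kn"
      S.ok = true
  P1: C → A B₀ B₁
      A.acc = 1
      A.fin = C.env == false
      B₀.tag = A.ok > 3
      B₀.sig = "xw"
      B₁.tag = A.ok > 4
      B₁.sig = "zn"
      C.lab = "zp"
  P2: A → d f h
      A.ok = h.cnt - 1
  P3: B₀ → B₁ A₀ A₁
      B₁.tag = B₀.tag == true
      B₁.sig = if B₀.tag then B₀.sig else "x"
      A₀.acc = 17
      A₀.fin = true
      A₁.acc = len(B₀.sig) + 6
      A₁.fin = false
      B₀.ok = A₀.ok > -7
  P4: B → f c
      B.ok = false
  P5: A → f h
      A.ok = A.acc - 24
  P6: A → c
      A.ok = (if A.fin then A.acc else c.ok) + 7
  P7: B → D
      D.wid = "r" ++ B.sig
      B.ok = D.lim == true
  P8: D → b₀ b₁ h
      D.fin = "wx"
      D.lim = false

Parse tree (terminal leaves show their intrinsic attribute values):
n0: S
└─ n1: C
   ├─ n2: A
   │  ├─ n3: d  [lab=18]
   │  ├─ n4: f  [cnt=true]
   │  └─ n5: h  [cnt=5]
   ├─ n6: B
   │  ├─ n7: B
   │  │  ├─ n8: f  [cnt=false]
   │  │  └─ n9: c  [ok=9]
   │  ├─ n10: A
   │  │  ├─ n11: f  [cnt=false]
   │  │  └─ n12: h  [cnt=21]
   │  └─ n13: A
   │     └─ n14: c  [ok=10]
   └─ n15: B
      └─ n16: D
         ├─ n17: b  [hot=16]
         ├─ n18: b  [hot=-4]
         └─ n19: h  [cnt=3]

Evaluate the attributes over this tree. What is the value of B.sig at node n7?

"xw"

1. n1.env = true  [true]
2. n2.acc = 1  [1]
3. n2.fin = false  [C.env == false]
4. n3.lab = 18  [terminal]
5. n4.cnt = true  [terminal]
6. n5.cnt = 5  [terminal]
7. n2.ok = 4  [h.cnt - 1]
8. n6.tag = true  [A.ok > 3]
9. n6.sig = "xw"  ["xw"]
10. n7.tag = true  [B₀.tag == true]
11. n7.sig = "xw"  [if B₀.tag then B₀.sig else "x"]
12. n8.cnt = false  [terminal]
13. n9.ok = 9  [terminal]
14. n7.ok = false  [false]
15. n10.acc = 17  [17]
16. n10.fin = true  [true]
17. n11.cnt = false  [terminal]
18. n12.cnt = 21  [terminal]
19. n10.ok = -7  [A.acc - 24]
20. n13.acc = 8  [len(B₀.sig) + 6]
21. n13.fin = false  [false]
22. n14.ok = 10  [terminal]
23. n13.ok = 17  [(if A.fin then A.acc else c.ok) + 7]
24. n6.ok = false  [A₀.ok > -7]
25. n15.tag = false  [A.ok > 4]
26. n15.sig = "zn"  ["zn"]
27. n16.wid = "rzn"  ["r" ++ B.sig]
28. n17.hot = 16  [terminal]
29. n18.hot = -4  [terminal]
30. n19.cnt = 3  [terminal]
31. n16.fin = "wx"  ["wx"]
32. n16.lim = false  [false]
33. n15.ok = false  [D.lim == true]
34. n1.lab = "zp"  ["zp"]
35. n0.pre = "kn"  ["kn"]
36. n0.ok = true  [true]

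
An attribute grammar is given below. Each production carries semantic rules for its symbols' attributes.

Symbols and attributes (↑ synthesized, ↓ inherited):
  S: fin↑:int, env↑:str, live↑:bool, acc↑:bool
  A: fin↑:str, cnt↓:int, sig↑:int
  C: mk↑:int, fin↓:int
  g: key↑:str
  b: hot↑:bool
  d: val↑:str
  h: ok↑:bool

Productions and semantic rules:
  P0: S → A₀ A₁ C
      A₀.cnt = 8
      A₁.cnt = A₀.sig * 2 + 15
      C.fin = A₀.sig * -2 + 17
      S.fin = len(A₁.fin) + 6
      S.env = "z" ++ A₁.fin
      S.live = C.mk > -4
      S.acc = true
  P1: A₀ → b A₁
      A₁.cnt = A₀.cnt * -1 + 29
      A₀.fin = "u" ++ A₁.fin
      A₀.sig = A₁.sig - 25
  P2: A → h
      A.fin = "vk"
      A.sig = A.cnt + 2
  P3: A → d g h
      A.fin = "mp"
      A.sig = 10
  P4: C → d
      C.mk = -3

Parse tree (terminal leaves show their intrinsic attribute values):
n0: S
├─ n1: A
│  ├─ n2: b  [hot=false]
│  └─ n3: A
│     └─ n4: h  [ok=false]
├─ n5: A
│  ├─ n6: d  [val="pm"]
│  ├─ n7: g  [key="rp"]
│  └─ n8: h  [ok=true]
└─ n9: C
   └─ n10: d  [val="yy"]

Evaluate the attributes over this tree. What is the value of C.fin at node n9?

1. n1.cnt = 8  [8]
2. n2.hot = false  [terminal]
3. n3.cnt = 21  [A₀.cnt * -1 + 29]
4. n4.ok = false  [terminal]
5. n3.fin = "vk"  ["vk"]
6. n3.sig = 23  [A.cnt + 2]
7. n1.fin = "uvk"  ["u" ++ A₁.fin]
8. n1.sig = -2  [A₁.sig - 25]
9. n5.cnt = 11  [A₀.sig * 2 + 15]
10. n6.val = "pm"  [terminal]
11. n7.key = "rp"  [terminal]
12. n8.ok = true  [terminal]
13. n5.fin = "mp"  ["mp"]
14. n5.sig = 10  [10]
15. n9.fin = 21  [A₀.sig * -2 + 17]
16. n10.val = "yy"  [terminal]
17. n9.mk = -3  [-3]
18. n0.fin = 8  [len(A₁.fin) + 6]
19. n0.env = "zmp"  ["z" ++ A₁.fin]
20. n0.live = true  [C.mk > -4]
21. n0.acc = true  [true]

21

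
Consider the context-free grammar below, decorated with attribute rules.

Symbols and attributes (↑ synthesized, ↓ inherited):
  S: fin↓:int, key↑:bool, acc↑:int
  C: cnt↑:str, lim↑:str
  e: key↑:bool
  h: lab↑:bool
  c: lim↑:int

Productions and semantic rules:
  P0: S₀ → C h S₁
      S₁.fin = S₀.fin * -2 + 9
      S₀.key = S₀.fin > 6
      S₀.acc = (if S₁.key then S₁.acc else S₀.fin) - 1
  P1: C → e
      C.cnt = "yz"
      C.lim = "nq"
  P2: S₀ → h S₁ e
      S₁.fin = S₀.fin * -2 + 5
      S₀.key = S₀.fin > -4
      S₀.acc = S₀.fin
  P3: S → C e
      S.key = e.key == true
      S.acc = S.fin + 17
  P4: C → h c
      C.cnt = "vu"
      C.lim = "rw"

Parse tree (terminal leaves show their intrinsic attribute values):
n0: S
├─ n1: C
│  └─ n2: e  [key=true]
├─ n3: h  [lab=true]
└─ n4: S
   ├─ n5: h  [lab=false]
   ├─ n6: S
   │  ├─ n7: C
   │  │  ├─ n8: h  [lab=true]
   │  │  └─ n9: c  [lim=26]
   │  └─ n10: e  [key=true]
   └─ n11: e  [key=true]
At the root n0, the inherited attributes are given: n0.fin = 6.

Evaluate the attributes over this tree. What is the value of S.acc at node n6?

1. n0.fin = 6  [given at root]
2. n2.key = true  [terminal]
3. n1.cnt = "yz"  ["yz"]
4. n1.lim = "nq"  ["nq"]
5. n3.lab = true  [terminal]
6. n4.fin = -3  [S₀.fin * -2 + 9]
7. n5.lab = false  [terminal]
8. n6.fin = 11  [S₀.fin * -2 + 5]
9. n8.lab = true  [terminal]
10. n9.lim = 26  [terminal]
11. n7.cnt = "vu"  ["vu"]
12. n7.lim = "rw"  ["rw"]
13. n10.key = true  [terminal]
14. n6.key = true  [e.key == true]
15. n6.acc = 28  [S.fin + 17]
16. n11.key = true  [terminal]
17. n4.key = true  [S₀.fin > -4]
18. n4.acc = -3  [S₀.fin]
19. n0.key = false  [S₀.fin > 6]
20. n0.acc = -4  [(if S₁.key then S₁.acc else S₀.fin) - 1]

28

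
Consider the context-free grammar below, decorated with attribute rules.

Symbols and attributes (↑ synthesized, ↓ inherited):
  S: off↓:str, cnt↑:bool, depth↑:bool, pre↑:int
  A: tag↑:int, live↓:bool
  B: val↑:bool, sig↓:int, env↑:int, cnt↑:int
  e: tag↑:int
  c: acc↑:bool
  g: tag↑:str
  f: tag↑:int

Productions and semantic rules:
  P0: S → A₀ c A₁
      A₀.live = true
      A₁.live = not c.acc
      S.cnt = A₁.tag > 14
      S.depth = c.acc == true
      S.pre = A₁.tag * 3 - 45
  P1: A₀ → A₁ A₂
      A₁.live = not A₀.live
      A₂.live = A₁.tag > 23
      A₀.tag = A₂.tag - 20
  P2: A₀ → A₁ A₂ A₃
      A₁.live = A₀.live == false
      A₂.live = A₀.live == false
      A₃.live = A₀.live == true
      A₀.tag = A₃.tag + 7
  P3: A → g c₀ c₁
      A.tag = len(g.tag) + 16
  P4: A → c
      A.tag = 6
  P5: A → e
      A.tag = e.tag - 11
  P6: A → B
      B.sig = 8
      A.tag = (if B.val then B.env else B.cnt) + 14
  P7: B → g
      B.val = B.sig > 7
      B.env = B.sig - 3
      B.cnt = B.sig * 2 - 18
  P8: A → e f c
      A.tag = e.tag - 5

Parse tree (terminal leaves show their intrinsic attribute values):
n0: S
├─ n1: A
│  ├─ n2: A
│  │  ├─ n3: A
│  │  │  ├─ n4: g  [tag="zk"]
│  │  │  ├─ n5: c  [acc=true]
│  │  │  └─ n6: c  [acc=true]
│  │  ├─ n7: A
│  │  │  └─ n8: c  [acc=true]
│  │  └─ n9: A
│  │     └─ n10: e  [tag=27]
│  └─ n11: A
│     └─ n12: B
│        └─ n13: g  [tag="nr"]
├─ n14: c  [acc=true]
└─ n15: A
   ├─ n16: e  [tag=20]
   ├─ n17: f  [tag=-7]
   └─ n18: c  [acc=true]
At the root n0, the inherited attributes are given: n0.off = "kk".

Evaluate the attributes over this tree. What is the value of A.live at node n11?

1. n0.off = "kk"  [given at root]
2. n1.live = true  [true]
3. n2.live = false  [not A₀.live]
4. n3.live = true  [A₀.live == false]
5. n4.tag = "zk"  [terminal]
6. n5.acc = true  [terminal]
7. n6.acc = true  [terminal]
8. n3.tag = 18  [len(g.tag) + 16]
9. n7.live = true  [A₀.live == false]
10. n8.acc = true  [terminal]
11. n7.tag = 6  [6]
12. n9.live = false  [A₀.live == true]
13. n10.tag = 27  [terminal]
14. n9.tag = 16  [e.tag - 11]
15. n2.tag = 23  [A₃.tag + 7]
16. n11.live = false  [A₁.tag > 23]
17. n12.sig = 8  [8]
18. n13.tag = "nr"  [terminal]
19. n12.val = true  [B.sig > 7]
20. n12.env = 5  [B.sig - 3]
21. n12.cnt = -2  [B.sig * 2 - 18]
22. n11.tag = 19  [(if B.val then B.env else B.cnt) + 14]
23. n1.tag = -1  [A₂.tag - 20]
24. n14.acc = true  [terminal]
25. n15.live = false  [not c.acc]
26. n16.tag = 20  [terminal]
27. n17.tag = -7  [terminal]
28. n18.acc = true  [terminal]
29. n15.tag = 15  [e.tag - 5]
30. n0.cnt = true  [A₁.tag > 14]
31. n0.depth = true  [c.acc == true]
32. n0.pre = 0  [A₁.tag * 3 - 45]

false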